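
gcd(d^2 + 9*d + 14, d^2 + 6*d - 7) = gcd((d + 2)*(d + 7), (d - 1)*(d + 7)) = d + 7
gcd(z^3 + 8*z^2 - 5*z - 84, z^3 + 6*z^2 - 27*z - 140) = z^2 + 11*z + 28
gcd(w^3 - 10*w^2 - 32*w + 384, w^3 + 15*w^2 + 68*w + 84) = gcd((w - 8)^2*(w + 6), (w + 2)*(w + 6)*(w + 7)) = w + 6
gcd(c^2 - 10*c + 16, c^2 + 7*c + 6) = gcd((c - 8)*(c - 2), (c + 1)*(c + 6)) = 1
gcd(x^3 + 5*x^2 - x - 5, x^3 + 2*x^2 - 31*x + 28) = x - 1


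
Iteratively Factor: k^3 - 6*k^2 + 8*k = (k - 2)*(k^2 - 4*k) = k*(k - 2)*(k - 4)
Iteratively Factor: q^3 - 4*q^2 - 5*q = (q)*(q^2 - 4*q - 5) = q*(q + 1)*(q - 5)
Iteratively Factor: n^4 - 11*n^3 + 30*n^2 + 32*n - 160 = (n - 4)*(n^3 - 7*n^2 + 2*n + 40) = (n - 4)^2*(n^2 - 3*n - 10) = (n - 4)^2*(n + 2)*(n - 5)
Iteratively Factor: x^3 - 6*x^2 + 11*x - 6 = (x - 1)*(x^2 - 5*x + 6) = (x - 3)*(x - 1)*(x - 2)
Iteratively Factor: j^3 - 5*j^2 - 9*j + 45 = (j + 3)*(j^2 - 8*j + 15) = (j - 3)*(j + 3)*(j - 5)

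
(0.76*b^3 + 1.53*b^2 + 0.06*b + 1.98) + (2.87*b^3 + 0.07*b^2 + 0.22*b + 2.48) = 3.63*b^3 + 1.6*b^2 + 0.28*b + 4.46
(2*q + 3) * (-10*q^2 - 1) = -20*q^3 - 30*q^2 - 2*q - 3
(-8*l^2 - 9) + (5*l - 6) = -8*l^2 + 5*l - 15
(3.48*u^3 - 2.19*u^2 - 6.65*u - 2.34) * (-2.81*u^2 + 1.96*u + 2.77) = -9.7788*u^5 + 12.9747*u^4 + 24.0337*u^3 - 12.5249*u^2 - 23.0069*u - 6.4818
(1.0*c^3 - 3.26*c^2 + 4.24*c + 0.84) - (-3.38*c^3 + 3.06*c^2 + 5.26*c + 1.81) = 4.38*c^3 - 6.32*c^2 - 1.02*c - 0.97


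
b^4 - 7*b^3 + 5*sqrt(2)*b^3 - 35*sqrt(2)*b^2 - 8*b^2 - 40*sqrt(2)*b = b*(b - 8)*(b + 1)*(b + 5*sqrt(2))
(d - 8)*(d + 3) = d^2 - 5*d - 24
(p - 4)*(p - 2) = p^2 - 6*p + 8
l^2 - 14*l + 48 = (l - 8)*(l - 6)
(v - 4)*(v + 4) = v^2 - 16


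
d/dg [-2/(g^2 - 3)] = 4*g/(g^2 - 3)^2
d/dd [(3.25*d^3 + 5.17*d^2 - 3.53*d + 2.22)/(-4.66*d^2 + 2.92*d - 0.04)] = (-15.145*d^4 + 18.98*d^3 - 1.74339999999999*d^2 + 20.2768*d - 6.3412)/(21.7156*d^4 - 27.2144*d^3 + 8.8992*d^2 - 0.2336*d + 0.0016)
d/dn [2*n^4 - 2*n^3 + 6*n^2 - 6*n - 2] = 8*n^3 - 6*n^2 + 12*n - 6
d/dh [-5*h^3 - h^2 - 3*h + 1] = -15*h^2 - 2*h - 3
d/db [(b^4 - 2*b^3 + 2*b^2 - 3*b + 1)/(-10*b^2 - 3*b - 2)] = (-20*b^5 + 11*b^4 + 4*b^3 - 24*b^2 + 12*b + 9)/(100*b^4 + 60*b^3 + 49*b^2 + 12*b + 4)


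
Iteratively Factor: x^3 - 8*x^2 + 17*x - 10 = (x - 1)*(x^2 - 7*x + 10) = (x - 2)*(x - 1)*(x - 5)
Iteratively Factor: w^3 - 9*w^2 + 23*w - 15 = (w - 5)*(w^2 - 4*w + 3) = (w - 5)*(w - 1)*(w - 3)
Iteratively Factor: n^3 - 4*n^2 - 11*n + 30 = (n - 5)*(n^2 + n - 6) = (n - 5)*(n + 3)*(n - 2)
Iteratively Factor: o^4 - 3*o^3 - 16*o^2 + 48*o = (o - 3)*(o^3 - 16*o) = (o - 3)*(o + 4)*(o^2 - 4*o) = o*(o - 3)*(o + 4)*(o - 4)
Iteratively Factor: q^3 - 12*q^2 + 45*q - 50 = (q - 2)*(q^2 - 10*q + 25) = (q - 5)*(q - 2)*(q - 5)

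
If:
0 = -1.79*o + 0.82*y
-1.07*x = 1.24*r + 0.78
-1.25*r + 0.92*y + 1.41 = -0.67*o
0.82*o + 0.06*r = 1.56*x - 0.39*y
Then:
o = -0.57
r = -0.10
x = -0.62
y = -1.25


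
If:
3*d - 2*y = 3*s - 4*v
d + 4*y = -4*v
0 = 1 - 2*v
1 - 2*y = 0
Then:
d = -4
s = -11/3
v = 1/2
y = 1/2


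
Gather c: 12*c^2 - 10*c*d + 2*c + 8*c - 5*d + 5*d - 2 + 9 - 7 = 12*c^2 + c*(10 - 10*d)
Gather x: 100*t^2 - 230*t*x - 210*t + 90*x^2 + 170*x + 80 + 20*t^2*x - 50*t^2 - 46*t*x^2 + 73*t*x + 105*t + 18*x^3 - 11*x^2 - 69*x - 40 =50*t^2 - 105*t + 18*x^3 + x^2*(79 - 46*t) + x*(20*t^2 - 157*t + 101) + 40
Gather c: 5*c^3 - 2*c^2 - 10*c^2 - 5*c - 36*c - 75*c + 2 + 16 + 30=5*c^3 - 12*c^2 - 116*c + 48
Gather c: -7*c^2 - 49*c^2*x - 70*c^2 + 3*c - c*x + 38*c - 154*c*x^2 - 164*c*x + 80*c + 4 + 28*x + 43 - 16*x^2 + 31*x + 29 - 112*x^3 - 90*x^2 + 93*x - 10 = c^2*(-49*x - 77) + c*(-154*x^2 - 165*x + 121) - 112*x^3 - 106*x^2 + 152*x + 66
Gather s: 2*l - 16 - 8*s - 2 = 2*l - 8*s - 18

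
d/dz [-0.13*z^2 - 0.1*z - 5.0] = -0.26*z - 0.1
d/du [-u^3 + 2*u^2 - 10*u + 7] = -3*u^2 + 4*u - 10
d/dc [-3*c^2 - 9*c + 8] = -6*c - 9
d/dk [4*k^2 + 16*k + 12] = 8*k + 16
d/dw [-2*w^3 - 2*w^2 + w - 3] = -6*w^2 - 4*w + 1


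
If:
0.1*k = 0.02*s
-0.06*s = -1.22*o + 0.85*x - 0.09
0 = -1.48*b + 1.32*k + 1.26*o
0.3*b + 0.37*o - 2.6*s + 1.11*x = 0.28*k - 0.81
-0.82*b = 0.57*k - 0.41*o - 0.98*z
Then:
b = 1.94437458764502*z - 0.116947094750105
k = 0.322152354953282*z + 0.039595236780566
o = 1.94637561998119*z - 0.178847153000399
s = 1.61076177476641*z + 0.19797618390283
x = 2.67992064693067*z - 0.164790703170184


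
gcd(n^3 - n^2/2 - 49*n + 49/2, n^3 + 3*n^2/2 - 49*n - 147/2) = n^2 - 49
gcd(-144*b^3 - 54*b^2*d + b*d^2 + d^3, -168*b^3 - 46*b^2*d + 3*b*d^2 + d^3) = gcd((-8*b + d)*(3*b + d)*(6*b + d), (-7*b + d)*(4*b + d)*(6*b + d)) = 6*b + d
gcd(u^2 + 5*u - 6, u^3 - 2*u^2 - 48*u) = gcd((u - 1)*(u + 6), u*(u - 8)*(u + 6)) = u + 6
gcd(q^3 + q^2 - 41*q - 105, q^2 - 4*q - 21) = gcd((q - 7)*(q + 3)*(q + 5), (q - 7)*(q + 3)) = q^2 - 4*q - 21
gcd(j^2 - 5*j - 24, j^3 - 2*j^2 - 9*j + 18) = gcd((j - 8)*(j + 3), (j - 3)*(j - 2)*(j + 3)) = j + 3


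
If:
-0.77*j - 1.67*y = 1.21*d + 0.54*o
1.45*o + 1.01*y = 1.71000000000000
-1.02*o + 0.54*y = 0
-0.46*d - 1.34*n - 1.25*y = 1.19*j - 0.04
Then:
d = 0.950354609929078*n - 1.23777832111048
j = -1.49341438703141*n - 0.498364820520079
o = 0.51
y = 0.96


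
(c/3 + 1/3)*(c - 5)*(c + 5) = c^3/3 + c^2/3 - 25*c/3 - 25/3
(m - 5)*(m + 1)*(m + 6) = m^3 + 2*m^2 - 29*m - 30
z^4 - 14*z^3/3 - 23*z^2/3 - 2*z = z*(z - 6)*(z + 1/3)*(z + 1)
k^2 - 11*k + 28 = (k - 7)*(k - 4)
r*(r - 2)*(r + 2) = r^3 - 4*r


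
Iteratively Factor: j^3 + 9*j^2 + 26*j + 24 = (j + 3)*(j^2 + 6*j + 8) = (j + 2)*(j + 3)*(j + 4)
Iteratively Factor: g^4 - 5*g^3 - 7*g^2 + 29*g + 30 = (g + 1)*(g^3 - 6*g^2 - g + 30) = (g - 5)*(g + 1)*(g^2 - g - 6) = (g - 5)*(g + 1)*(g + 2)*(g - 3)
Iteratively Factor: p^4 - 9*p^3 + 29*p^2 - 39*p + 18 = (p - 3)*(p^3 - 6*p^2 + 11*p - 6) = (p - 3)^2*(p^2 - 3*p + 2) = (p - 3)^2*(p - 2)*(p - 1)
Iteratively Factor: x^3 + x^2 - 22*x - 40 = (x + 2)*(x^2 - x - 20) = (x - 5)*(x + 2)*(x + 4)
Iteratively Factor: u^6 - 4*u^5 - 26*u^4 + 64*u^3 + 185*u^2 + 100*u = (u - 5)*(u^5 + u^4 - 21*u^3 - 41*u^2 - 20*u) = (u - 5)*(u + 1)*(u^4 - 21*u^2 - 20*u) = (u - 5)*(u + 1)^2*(u^3 - u^2 - 20*u) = (u - 5)*(u + 1)^2*(u + 4)*(u^2 - 5*u) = (u - 5)^2*(u + 1)^2*(u + 4)*(u)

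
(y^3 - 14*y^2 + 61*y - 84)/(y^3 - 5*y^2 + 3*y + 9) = (y^2 - 11*y + 28)/(y^2 - 2*y - 3)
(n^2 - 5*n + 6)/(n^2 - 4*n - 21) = (-n^2 + 5*n - 6)/(-n^2 + 4*n + 21)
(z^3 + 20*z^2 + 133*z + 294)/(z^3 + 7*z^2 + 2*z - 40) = (z^3 + 20*z^2 + 133*z + 294)/(z^3 + 7*z^2 + 2*z - 40)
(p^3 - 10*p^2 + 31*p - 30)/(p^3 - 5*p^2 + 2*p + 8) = (p^2 - 8*p + 15)/(p^2 - 3*p - 4)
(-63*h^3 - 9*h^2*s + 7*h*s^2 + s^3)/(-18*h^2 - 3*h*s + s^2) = (-21*h^2 + 4*h*s + s^2)/(-6*h + s)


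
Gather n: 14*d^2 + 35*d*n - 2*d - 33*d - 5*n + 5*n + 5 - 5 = 14*d^2 + 35*d*n - 35*d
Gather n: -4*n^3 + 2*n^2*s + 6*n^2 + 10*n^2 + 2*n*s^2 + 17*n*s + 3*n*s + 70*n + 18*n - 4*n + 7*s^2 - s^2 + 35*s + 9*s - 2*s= -4*n^3 + n^2*(2*s + 16) + n*(2*s^2 + 20*s + 84) + 6*s^2 + 42*s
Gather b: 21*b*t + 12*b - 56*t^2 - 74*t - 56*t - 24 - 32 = b*(21*t + 12) - 56*t^2 - 130*t - 56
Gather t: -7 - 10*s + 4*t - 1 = -10*s + 4*t - 8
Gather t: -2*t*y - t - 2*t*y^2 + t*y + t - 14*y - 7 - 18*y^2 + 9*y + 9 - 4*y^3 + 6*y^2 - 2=t*(-2*y^2 - y) - 4*y^3 - 12*y^2 - 5*y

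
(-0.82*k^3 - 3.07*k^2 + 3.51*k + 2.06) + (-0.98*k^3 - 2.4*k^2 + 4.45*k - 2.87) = -1.8*k^3 - 5.47*k^2 + 7.96*k - 0.81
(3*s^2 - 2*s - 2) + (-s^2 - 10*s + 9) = 2*s^2 - 12*s + 7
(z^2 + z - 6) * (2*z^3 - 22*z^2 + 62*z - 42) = 2*z^5 - 20*z^4 + 28*z^3 + 152*z^2 - 414*z + 252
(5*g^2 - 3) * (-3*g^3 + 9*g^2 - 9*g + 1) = -15*g^5 + 45*g^4 - 36*g^3 - 22*g^2 + 27*g - 3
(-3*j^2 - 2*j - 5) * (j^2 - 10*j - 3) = -3*j^4 + 28*j^3 + 24*j^2 + 56*j + 15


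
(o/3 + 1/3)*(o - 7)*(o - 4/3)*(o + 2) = o^4/3 - 16*o^3/9 - 41*o^2/9 + 34*o/9 + 56/9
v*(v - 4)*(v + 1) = v^3 - 3*v^2 - 4*v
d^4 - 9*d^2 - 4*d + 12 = (d - 3)*(d - 1)*(d + 2)^2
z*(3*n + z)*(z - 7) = 3*n*z^2 - 21*n*z + z^3 - 7*z^2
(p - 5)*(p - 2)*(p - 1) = p^3 - 8*p^2 + 17*p - 10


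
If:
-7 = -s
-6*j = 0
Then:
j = 0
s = 7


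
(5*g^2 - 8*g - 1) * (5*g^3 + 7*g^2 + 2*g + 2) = 25*g^5 - 5*g^4 - 51*g^3 - 13*g^2 - 18*g - 2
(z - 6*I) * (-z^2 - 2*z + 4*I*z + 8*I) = -z^3 - 2*z^2 + 10*I*z^2 + 24*z + 20*I*z + 48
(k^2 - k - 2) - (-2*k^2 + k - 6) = 3*k^2 - 2*k + 4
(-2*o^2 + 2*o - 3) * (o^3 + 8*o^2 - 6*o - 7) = -2*o^5 - 14*o^4 + 25*o^3 - 22*o^2 + 4*o + 21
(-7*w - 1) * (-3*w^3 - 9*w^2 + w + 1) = 21*w^4 + 66*w^3 + 2*w^2 - 8*w - 1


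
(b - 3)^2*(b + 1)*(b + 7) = b^4 + 2*b^3 - 32*b^2 + 30*b + 63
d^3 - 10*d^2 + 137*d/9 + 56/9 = (d - 8)*(d - 7/3)*(d + 1/3)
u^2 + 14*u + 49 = (u + 7)^2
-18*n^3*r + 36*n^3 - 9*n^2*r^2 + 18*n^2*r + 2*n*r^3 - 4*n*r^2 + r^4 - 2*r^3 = (-3*n + r)*(2*n + r)*(3*n + r)*(r - 2)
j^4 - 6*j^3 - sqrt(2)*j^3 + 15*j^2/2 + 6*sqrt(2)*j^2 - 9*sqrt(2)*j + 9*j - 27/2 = (j - 3)^2*(j - 3*sqrt(2)/2)*(j + sqrt(2)/2)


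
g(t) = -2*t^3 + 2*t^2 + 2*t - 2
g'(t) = -6*t^2 + 4*t + 2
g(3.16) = -38.82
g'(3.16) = -45.27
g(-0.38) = -2.36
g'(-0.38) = -0.39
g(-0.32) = -2.37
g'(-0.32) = 0.11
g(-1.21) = 2.05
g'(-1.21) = -11.62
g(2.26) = -10.35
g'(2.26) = -19.61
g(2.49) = -15.50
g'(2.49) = -25.24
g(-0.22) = -2.32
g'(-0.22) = 0.83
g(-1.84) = 13.55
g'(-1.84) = -25.67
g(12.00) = -3146.00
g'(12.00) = -814.00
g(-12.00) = 3718.00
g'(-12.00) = -910.00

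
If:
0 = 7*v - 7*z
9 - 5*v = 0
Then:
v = 9/5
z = 9/5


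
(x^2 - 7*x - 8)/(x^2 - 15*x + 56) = (x + 1)/(x - 7)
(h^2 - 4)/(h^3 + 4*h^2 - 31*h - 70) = (h - 2)/(h^2 + 2*h - 35)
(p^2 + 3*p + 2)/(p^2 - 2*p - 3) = (p + 2)/(p - 3)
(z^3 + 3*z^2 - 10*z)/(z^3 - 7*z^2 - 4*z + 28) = z*(z + 5)/(z^2 - 5*z - 14)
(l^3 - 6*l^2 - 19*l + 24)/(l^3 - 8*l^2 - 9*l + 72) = (l - 1)/(l - 3)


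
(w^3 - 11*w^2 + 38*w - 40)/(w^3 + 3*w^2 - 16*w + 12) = (w^2 - 9*w + 20)/(w^2 + 5*w - 6)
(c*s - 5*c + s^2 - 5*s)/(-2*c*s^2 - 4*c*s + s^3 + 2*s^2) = (-c*s + 5*c - s^2 + 5*s)/(s*(2*c*s + 4*c - s^2 - 2*s))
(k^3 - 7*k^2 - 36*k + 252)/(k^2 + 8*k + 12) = (k^2 - 13*k + 42)/(k + 2)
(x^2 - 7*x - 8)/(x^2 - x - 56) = (x + 1)/(x + 7)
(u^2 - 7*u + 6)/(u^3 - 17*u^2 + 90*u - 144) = (u - 1)/(u^2 - 11*u + 24)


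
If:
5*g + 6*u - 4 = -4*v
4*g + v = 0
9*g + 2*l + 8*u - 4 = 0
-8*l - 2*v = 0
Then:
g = -4/77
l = -4/77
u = 4/7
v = 16/77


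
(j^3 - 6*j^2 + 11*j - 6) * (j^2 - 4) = j^5 - 6*j^4 + 7*j^3 + 18*j^2 - 44*j + 24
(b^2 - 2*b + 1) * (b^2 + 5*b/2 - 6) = b^4 + b^3/2 - 10*b^2 + 29*b/2 - 6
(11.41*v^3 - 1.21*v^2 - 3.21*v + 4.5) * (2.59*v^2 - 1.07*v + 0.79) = 29.5519*v^5 - 15.3426*v^4 + 1.9947*v^3 + 14.1338*v^2 - 7.3509*v + 3.555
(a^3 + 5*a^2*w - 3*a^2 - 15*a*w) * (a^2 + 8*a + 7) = a^5 + 5*a^4*w + 5*a^4 + 25*a^3*w - 17*a^3 - 85*a^2*w - 21*a^2 - 105*a*w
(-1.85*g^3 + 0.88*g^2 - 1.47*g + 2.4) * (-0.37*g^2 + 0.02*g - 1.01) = 0.6845*g^5 - 0.3626*g^4 + 2.43*g^3 - 1.8062*g^2 + 1.5327*g - 2.424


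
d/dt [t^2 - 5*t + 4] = 2*t - 5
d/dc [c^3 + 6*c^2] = 3*c*(c + 4)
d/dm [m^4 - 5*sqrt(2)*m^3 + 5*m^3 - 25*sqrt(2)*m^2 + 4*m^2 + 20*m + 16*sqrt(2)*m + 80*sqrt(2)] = 4*m^3 - 15*sqrt(2)*m^2 + 15*m^2 - 50*sqrt(2)*m + 8*m + 20 + 16*sqrt(2)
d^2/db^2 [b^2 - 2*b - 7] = 2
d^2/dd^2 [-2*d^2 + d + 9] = -4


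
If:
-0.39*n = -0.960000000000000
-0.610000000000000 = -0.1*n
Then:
No Solution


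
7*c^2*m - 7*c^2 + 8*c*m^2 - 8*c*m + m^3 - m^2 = (c + m)*(7*c + m)*(m - 1)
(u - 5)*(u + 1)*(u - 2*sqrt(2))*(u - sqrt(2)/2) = u^4 - 4*u^3 - 5*sqrt(2)*u^3/2 - 3*u^2 + 10*sqrt(2)*u^2 - 8*u + 25*sqrt(2)*u/2 - 10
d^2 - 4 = (d - 2)*(d + 2)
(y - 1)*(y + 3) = y^2 + 2*y - 3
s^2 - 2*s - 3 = (s - 3)*(s + 1)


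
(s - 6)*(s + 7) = s^2 + s - 42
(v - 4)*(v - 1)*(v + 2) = v^3 - 3*v^2 - 6*v + 8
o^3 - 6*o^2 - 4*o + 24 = (o - 6)*(o - 2)*(o + 2)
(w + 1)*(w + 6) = w^2 + 7*w + 6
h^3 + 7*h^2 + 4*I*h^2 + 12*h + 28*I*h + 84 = (h + 7)*(h - 2*I)*(h + 6*I)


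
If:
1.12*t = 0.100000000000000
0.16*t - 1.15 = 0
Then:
No Solution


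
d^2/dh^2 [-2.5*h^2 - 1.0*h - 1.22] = -5.00000000000000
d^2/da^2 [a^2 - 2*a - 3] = 2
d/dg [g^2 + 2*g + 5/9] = 2*g + 2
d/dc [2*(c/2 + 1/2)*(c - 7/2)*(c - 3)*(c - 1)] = 4*c^3 - 39*c^2/2 + 19*c + 13/2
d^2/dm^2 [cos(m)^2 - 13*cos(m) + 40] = 13*cos(m) - 2*cos(2*m)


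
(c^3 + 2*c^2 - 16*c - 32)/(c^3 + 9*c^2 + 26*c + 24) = (c - 4)/(c + 3)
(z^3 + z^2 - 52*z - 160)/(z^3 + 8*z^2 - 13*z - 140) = (z^2 - 4*z - 32)/(z^2 + 3*z - 28)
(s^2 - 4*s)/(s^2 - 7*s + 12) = s/(s - 3)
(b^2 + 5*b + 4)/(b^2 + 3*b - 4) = (b + 1)/(b - 1)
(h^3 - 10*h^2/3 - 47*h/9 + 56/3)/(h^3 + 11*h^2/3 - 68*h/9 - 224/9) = (h - 3)/(h + 4)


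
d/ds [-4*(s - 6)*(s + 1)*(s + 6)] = -12*s^2 - 8*s + 144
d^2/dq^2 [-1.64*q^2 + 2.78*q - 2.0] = -3.28000000000000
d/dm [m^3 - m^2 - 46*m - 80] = 3*m^2 - 2*m - 46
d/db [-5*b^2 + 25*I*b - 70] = -10*b + 25*I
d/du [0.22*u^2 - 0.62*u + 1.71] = 0.44*u - 0.62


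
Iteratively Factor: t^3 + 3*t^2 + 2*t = (t + 2)*(t^2 + t) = (t + 1)*(t + 2)*(t)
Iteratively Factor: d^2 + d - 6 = (d + 3)*(d - 2)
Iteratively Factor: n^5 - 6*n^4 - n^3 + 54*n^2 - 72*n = (n - 4)*(n^4 - 2*n^3 - 9*n^2 + 18*n) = (n - 4)*(n - 3)*(n^3 + n^2 - 6*n) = (n - 4)*(n - 3)*(n + 3)*(n^2 - 2*n) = (n - 4)*(n - 3)*(n - 2)*(n + 3)*(n)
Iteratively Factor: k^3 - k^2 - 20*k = (k - 5)*(k^2 + 4*k) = (k - 5)*(k + 4)*(k)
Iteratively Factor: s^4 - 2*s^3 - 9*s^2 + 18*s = (s - 2)*(s^3 - 9*s) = (s - 2)*(s + 3)*(s^2 - 3*s) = s*(s - 2)*(s + 3)*(s - 3)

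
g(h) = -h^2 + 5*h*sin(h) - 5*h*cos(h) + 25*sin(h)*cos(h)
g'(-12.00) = -49.76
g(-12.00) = -114.24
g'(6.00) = 23.32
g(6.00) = -79.89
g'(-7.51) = 12.00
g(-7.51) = -16.32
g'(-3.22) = 51.30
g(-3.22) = -29.63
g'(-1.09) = -16.56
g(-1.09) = -4.09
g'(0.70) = 7.18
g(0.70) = 11.41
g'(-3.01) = 51.35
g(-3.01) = -18.75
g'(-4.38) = -18.11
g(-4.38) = -54.74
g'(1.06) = -6.04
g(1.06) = 11.57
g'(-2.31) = 18.30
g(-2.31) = 7.86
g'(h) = 5*h*sin(h) + 5*h*cos(h) - 2*h - 25*sin(h)^2 + 5*sin(h) + 25*cos(h)^2 - 5*cos(h)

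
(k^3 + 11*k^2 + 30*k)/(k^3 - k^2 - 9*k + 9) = k*(k^2 + 11*k + 30)/(k^3 - k^2 - 9*k + 9)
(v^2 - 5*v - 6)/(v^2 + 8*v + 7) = (v - 6)/(v + 7)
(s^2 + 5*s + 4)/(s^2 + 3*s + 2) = (s + 4)/(s + 2)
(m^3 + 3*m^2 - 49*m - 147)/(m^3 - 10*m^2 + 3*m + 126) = (m + 7)/(m - 6)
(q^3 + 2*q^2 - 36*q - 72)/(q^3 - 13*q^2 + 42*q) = (q^2 + 8*q + 12)/(q*(q - 7))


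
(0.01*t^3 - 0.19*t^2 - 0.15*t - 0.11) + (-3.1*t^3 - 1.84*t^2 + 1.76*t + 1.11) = -3.09*t^3 - 2.03*t^2 + 1.61*t + 1.0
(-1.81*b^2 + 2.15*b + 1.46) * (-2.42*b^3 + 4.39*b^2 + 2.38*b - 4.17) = 4.3802*b^5 - 13.1489*b^4 + 1.5975*b^3 + 19.0741*b^2 - 5.4907*b - 6.0882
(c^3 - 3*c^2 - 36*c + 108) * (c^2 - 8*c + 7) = c^5 - 11*c^4 - 5*c^3 + 375*c^2 - 1116*c + 756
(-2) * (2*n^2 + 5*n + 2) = -4*n^2 - 10*n - 4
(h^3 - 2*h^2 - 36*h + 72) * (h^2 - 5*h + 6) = h^5 - 7*h^4 - 20*h^3 + 240*h^2 - 576*h + 432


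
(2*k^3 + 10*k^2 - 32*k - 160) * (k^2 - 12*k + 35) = 2*k^5 - 14*k^4 - 82*k^3 + 574*k^2 + 800*k - 5600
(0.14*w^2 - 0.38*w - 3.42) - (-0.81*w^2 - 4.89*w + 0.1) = 0.95*w^2 + 4.51*w - 3.52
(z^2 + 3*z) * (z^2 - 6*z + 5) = z^4 - 3*z^3 - 13*z^2 + 15*z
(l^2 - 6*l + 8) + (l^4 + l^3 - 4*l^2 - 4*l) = l^4 + l^3 - 3*l^2 - 10*l + 8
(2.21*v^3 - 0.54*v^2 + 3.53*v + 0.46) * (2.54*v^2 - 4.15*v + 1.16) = 5.6134*v^5 - 10.5431*v^4 + 13.7708*v^3 - 14.1075*v^2 + 2.1858*v + 0.5336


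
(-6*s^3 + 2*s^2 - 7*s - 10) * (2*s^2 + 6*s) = -12*s^5 - 32*s^4 - 2*s^3 - 62*s^2 - 60*s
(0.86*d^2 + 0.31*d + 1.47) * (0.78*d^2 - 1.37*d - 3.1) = 0.6708*d^4 - 0.9364*d^3 - 1.9441*d^2 - 2.9749*d - 4.557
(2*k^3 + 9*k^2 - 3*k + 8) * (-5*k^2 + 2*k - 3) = -10*k^5 - 41*k^4 + 27*k^3 - 73*k^2 + 25*k - 24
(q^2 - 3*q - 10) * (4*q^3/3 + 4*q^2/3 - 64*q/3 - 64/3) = 4*q^5/3 - 8*q^4/3 - 116*q^3/3 + 88*q^2/3 + 832*q/3 + 640/3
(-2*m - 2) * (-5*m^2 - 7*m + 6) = 10*m^3 + 24*m^2 + 2*m - 12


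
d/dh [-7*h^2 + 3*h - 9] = 3 - 14*h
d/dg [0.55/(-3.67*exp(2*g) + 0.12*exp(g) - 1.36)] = (4.037*exp(g) - 0.066)*exp(g)/(3.67*exp(2*g) - 0.12*exp(g) + 1.36)^2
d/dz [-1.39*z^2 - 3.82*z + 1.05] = -2.78*z - 3.82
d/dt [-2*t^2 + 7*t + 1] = 7 - 4*t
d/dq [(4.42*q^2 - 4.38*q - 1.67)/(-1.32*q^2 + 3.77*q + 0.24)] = (10.8818*q^2 - 2.2872*q + 5.2447)/(1.7424*q^4 - 9.9528*q^3 + 13.5793*q^2 + 1.8096*q + 0.0576)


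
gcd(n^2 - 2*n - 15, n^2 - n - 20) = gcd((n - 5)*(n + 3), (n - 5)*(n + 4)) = n - 5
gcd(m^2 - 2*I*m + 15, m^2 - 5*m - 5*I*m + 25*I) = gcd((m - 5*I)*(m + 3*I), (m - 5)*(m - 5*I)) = m - 5*I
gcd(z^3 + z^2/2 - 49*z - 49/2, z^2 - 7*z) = z - 7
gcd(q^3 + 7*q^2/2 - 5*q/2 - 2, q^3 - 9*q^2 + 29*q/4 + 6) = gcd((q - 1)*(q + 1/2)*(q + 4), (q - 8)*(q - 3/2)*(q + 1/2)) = q + 1/2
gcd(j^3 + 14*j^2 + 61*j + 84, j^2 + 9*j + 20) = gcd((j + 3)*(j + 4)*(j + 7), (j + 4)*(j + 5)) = j + 4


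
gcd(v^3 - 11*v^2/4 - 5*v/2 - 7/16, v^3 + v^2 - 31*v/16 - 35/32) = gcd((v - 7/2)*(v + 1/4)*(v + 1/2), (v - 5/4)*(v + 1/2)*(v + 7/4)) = v + 1/2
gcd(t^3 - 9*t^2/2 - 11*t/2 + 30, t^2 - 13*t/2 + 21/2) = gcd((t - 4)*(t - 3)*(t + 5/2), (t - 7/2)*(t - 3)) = t - 3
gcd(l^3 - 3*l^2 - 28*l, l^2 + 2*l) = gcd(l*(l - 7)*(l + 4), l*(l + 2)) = l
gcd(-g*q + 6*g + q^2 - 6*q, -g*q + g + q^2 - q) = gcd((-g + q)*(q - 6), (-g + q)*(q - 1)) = -g + q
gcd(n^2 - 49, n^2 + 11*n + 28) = n + 7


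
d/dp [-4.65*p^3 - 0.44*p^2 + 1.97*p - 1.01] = -13.95*p^2 - 0.88*p + 1.97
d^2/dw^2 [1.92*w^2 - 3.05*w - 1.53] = 3.84000000000000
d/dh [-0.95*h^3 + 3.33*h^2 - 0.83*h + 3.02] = -2.85*h^2 + 6.66*h - 0.83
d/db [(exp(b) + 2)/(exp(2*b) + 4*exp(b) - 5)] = (-2*(exp(b) + 2)^2 + exp(2*b) + 4*exp(b) - 5)*exp(b)/(exp(2*b) + 4*exp(b) - 5)^2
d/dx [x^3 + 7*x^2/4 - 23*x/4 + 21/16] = 3*x^2 + 7*x/2 - 23/4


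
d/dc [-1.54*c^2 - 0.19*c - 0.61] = -3.08*c - 0.19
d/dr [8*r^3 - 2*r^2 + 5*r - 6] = 24*r^2 - 4*r + 5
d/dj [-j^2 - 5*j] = -2*j - 5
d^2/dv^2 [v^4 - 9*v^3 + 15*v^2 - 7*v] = 12*v^2 - 54*v + 30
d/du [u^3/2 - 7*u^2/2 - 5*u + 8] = 3*u^2/2 - 7*u - 5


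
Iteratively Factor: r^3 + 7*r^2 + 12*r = (r + 3)*(r^2 + 4*r) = r*(r + 3)*(r + 4)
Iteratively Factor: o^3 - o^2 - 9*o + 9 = (o - 3)*(o^2 + 2*o - 3) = (o - 3)*(o + 3)*(o - 1)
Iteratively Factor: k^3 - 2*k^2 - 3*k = (k - 3)*(k^2 + k) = (k - 3)*(k + 1)*(k)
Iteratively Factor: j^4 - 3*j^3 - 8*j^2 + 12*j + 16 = (j + 1)*(j^3 - 4*j^2 - 4*j + 16) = (j - 4)*(j + 1)*(j^2 - 4) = (j - 4)*(j - 2)*(j + 1)*(j + 2)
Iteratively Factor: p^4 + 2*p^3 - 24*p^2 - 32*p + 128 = (p + 4)*(p^3 - 2*p^2 - 16*p + 32) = (p - 2)*(p + 4)*(p^2 - 16) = (p - 4)*(p - 2)*(p + 4)*(p + 4)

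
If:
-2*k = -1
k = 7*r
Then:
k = 1/2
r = 1/14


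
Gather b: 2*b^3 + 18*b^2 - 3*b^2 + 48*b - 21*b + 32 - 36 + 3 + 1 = 2*b^3 + 15*b^2 + 27*b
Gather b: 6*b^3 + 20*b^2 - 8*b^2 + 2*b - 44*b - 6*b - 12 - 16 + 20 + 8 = 6*b^3 + 12*b^2 - 48*b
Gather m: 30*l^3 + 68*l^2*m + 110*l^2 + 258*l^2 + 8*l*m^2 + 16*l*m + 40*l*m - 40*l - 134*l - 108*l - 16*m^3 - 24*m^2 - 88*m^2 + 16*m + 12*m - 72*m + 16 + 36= 30*l^3 + 368*l^2 - 282*l - 16*m^3 + m^2*(8*l - 112) + m*(68*l^2 + 56*l - 44) + 52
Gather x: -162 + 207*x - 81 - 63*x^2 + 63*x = -63*x^2 + 270*x - 243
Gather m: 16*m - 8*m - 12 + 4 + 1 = 8*m - 7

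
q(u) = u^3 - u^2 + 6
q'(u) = 3*u^2 - 2*u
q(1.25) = 6.39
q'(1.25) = 2.19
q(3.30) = 31.05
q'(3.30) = 26.07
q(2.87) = 21.40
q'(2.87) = 18.97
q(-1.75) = -2.42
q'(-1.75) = 12.69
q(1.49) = 7.09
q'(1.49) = 3.68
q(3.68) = 42.29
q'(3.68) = 33.27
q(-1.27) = 2.34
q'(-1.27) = 7.38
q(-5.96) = -241.23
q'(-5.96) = 118.48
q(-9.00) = -804.00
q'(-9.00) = 261.00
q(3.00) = 24.00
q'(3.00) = 21.00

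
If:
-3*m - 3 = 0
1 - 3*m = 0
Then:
No Solution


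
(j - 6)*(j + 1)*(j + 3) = j^3 - 2*j^2 - 21*j - 18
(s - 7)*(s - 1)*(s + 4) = s^3 - 4*s^2 - 25*s + 28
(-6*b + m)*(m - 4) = -6*b*m + 24*b + m^2 - 4*m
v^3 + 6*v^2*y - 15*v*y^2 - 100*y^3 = (v - 4*y)*(v + 5*y)^2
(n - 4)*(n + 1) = n^2 - 3*n - 4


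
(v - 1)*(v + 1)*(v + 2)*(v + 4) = v^4 + 6*v^3 + 7*v^2 - 6*v - 8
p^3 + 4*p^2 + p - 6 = (p - 1)*(p + 2)*(p + 3)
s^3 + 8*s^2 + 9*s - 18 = (s - 1)*(s + 3)*(s + 6)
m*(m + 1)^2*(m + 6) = m^4 + 8*m^3 + 13*m^2 + 6*m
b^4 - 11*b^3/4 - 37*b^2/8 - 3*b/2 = b*(b - 4)*(b + 1/2)*(b + 3/4)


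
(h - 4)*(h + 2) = h^2 - 2*h - 8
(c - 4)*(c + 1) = c^2 - 3*c - 4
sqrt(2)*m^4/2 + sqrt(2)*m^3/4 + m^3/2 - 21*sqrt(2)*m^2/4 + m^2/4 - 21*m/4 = m*(m - 3)*(m + 7/2)*(sqrt(2)*m/2 + 1/2)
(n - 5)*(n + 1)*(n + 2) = n^3 - 2*n^2 - 13*n - 10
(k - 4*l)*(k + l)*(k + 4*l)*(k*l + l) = k^4*l + k^3*l^2 + k^3*l - 16*k^2*l^3 + k^2*l^2 - 16*k*l^4 - 16*k*l^3 - 16*l^4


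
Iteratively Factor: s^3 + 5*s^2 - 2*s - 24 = (s + 4)*(s^2 + s - 6) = (s - 2)*(s + 4)*(s + 3)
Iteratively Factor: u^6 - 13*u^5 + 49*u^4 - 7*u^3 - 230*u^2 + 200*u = (u - 5)*(u^5 - 8*u^4 + 9*u^3 + 38*u^2 - 40*u) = (u - 5)*(u - 4)*(u^4 - 4*u^3 - 7*u^2 + 10*u) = (u - 5)^2*(u - 4)*(u^3 + u^2 - 2*u) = u*(u - 5)^2*(u - 4)*(u^2 + u - 2) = u*(u - 5)^2*(u - 4)*(u - 1)*(u + 2)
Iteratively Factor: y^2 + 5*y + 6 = (y + 3)*(y + 2)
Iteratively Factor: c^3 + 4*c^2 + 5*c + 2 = (c + 1)*(c^2 + 3*c + 2) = (c + 1)*(c + 2)*(c + 1)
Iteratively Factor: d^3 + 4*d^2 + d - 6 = (d + 2)*(d^2 + 2*d - 3) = (d - 1)*(d + 2)*(d + 3)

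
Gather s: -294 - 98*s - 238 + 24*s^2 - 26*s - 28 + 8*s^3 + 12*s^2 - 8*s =8*s^3 + 36*s^2 - 132*s - 560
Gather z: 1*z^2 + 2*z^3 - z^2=2*z^3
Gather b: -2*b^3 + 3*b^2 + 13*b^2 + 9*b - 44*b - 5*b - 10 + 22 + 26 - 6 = -2*b^3 + 16*b^2 - 40*b + 32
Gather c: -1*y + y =0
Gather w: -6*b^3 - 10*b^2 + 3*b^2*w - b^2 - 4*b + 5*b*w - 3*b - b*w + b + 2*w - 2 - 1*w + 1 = -6*b^3 - 11*b^2 - 6*b + w*(3*b^2 + 4*b + 1) - 1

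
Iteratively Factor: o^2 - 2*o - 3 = (o + 1)*(o - 3)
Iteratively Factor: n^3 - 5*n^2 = (n)*(n^2 - 5*n) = n^2*(n - 5)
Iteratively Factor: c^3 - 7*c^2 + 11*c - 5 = (c - 5)*(c^2 - 2*c + 1) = (c - 5)*(c - 1)*(c - 1)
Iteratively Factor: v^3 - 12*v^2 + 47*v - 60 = (v - 5)*(v^2 - 7*v + 12) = (v - 5)*(v - 4)*(v - 3)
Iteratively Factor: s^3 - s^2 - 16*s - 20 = (s + 2)*(s^2 - 3*s - 10) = (s - 5)*(s + 2)*(s + 2)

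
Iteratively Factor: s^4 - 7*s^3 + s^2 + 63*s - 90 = (s - 2)*(s^3 - 5*s^2 - 9*s + 45) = (s - 5)*(s - 2)*(s^2 - 9) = (s - 5)*(s - 2)*(s + 3)*(s - 3)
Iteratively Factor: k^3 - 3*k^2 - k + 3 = (k + 1)*(k^2 - 4*k + 3) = (k - 3)*(k + 1)*(k - 1)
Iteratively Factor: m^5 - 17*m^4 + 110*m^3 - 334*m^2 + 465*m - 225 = (m - 3)*(m^4 - 14*m^3 + 68*m^2 - 130*m + 75) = (m - 5)*(m - 3)*(m^3 - 9*m^2 + 23*m - 15) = (m - 5)^2*(m - 3)*(m^2 - 4*m + 3) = (m - 5)^2*(m - 3)^2*(m - 1)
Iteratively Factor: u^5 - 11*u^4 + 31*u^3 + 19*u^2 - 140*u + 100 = (u - 1)*(u^4 - 10*u^3 + 21*u^2 + 40*u - 100) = (u - 1)*(u + 2)*(u^3 - 12*u^2 + 45*u - 50) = (u - 2)*(u - 1)*(u + 2)*(u^2 - 10*u + 25) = (u - 5)*(u - 2)*(u - 1)*(u + 2)*(u - 5)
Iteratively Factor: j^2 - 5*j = (j)*(j - 5)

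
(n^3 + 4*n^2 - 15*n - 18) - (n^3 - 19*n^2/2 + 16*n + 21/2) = 27*n^2/2 - 31*n - 57/2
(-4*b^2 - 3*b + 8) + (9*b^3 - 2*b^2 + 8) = 9*b^3 - 6*b^2 - 3*b + 16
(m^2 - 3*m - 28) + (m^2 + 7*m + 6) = 2*m^2 + 4*m - 22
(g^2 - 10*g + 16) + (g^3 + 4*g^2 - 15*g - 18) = g^3 + 5*g^2 - 25*g - 2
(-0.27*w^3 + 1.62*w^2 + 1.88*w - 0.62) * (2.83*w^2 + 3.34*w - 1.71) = -0.7641*w^5 + 3.6828*w^4 + 11.1929*w^3 + 1.7544*w^2 - 5.2856*w + 1.0602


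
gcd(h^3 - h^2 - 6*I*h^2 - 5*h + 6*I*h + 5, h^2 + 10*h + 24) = 1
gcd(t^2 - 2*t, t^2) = t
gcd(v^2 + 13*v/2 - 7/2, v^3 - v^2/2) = v - 1/2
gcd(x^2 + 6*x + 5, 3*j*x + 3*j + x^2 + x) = x + 1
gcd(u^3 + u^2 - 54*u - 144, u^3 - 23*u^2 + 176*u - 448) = u - 8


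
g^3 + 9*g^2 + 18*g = g*(g + 3)*(g + 6)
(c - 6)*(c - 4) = c^2 - 10*c + 24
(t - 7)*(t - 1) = t^2 - 8*t + 7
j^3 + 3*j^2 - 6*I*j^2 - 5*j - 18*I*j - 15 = (j + 3)*(j - 5*I)*(j - I)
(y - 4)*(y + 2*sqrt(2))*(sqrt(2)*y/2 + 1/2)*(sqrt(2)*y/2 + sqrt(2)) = y^4/2 - y^3 + 5*sqrt(2)*y^3/4 - 5*sqrt(2)*y^2/2 - 3*y^2 - 10*sqrt(2)*y - 2*y - 8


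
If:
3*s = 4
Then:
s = 4/3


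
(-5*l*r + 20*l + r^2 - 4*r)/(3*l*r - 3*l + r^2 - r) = (-5*l*r + 20*l + r^2 - 4*r)/(3*l*r - 3*l + r^2 - r)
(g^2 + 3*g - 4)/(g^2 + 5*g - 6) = (g + 4)/(g + 6)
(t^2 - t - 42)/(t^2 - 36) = (t - 7)/(t - 6)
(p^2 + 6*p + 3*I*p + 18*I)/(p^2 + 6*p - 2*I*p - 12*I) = (p + 3*I)/(p - 2*I)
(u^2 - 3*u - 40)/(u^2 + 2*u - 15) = (u - 8)/(u - 3)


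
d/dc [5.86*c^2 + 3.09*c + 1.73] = 11.72*c + 3.09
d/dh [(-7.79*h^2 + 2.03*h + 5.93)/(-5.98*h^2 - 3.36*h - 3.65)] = (38.3138*h^2 + 127.7898*h + 12.5153)/(35.7604*h^4 + 40.1856*h^3 + 54.9436*h^2 + 24.528*h + 13.3225)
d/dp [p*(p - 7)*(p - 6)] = 3*p^2 - 26*p + 42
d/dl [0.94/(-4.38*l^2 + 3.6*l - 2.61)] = (8.2344*l - 3.384)/(4.38*l^2 - 3.6*l + 2.61)^2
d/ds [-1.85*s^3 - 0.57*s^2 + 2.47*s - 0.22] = -5.55*s^2 - 1.14*s + 2.47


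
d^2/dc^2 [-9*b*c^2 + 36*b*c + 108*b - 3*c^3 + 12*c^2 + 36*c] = -18*b - 18*c + 24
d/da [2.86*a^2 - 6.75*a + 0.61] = 5.72*a - 6.75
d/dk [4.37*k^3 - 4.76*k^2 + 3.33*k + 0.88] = 13.11*k^2 - 9.52*k + 3.33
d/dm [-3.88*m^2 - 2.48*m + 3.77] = -7.76*m - 2.48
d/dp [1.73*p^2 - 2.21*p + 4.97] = 3.46*p - 2.21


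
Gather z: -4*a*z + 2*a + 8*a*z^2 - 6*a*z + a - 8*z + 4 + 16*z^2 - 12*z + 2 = 3*a + z^2*(8*a + 16) + z*(-10*a - 20) + 6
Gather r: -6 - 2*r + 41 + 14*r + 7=12*r + 42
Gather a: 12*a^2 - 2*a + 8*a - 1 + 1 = 12*a^2 + 6*a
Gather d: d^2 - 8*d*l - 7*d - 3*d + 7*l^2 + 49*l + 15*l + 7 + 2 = d^2 + d*(-8*l - 10) + 7*l^2 + 64*l + 9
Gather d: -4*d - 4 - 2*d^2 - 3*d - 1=-2*d^2 - 7*d - 5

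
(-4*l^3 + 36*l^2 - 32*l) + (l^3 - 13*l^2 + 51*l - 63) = -3*l^3 + 23*l^2 + 19*l - 63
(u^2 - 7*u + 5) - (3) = u^2 - 7*u + 2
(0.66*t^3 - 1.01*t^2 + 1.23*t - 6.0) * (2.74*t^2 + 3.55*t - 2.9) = 1.8084*t^5 - 0.4244*t^4 - 2.1293*t^3 - 9.1445*t^2 - 24.867*t + 17.4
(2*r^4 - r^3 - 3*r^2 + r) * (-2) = -4*r^4 + 2*r^3 + 6*r^2 - 2*r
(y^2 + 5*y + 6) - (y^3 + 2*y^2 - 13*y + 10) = -y^3 - y^2 + 18*y - 4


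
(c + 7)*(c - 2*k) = c^2 - 2*c*k + 7*c - 14*k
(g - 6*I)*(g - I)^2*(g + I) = g^4 - 7*I*g^3 - 5*g^2 - 7*I*g - 6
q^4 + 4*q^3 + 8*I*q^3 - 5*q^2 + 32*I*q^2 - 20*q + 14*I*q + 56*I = (q + 4)*(q - I)*(q + 2*I)*(q + 7*I)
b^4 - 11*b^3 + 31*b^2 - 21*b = b*(b - 7)*(b - 3)*(b - 1)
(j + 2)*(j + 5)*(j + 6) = j^3 + 13*j^2 + 52*j + 60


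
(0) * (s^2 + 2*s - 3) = 0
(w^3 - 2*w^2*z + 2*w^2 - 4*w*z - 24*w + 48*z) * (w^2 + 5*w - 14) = w^5 - 2*w^4*z + 7*w^4 - 14*w^3*z - 28*w^3 + 56*w^2*z - 148*w^2 + 296*w*z + 336*w - 672*z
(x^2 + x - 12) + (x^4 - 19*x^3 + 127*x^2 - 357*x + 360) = x^4 - 19*x^3 + 128*x^2 - 356*x + 348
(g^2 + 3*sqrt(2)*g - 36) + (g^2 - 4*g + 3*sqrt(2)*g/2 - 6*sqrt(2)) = 2*g^2 - 4*g + 9*sqrt(2)*g/2 - 36 - 6*sqrt(2)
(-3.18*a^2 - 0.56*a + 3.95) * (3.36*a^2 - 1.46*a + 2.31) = -10.6848*a^4 + 2.7612*a^3 + 6.7438*a^2 - 7.0606*a + 9.1245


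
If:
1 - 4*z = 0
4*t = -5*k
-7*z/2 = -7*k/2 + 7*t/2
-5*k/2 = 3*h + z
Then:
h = -19/108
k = 1/9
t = -5/36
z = 1/4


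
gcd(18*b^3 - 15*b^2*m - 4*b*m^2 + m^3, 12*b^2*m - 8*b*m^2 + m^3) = 6*b - m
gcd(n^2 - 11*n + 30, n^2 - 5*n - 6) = n - 6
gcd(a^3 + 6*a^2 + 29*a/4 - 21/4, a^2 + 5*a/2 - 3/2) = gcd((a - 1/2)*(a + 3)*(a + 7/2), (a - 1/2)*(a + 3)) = a^2 + 5*a/2 - 3/2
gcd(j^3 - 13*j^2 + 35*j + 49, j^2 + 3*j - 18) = 1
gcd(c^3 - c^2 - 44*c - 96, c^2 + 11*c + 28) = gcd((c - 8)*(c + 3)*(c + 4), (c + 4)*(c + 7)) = c + 4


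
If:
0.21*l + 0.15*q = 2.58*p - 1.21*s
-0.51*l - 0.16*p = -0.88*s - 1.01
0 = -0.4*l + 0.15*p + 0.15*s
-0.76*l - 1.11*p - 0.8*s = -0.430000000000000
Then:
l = 0.04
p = 1.04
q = 25.35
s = -0.94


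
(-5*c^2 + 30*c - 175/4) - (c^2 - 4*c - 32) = -6*c^2 + 34*c - 47/4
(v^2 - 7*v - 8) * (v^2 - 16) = v^4 - 7*v^3 - 24*v^2 + 112*v + 128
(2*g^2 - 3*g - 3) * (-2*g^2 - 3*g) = -4*g^4 + 15*g^2 + 9*g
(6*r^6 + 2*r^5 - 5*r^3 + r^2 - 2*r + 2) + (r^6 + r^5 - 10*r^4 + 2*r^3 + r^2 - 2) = 7*r^6 + 3*r^5 - 10*r^4 - 3*r^3 + 2*r^2 - 2*r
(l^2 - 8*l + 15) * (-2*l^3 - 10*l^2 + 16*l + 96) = -2*l^5 + 6*l^4 + 66*l^3 - 182*l^2 - 528*l + 1440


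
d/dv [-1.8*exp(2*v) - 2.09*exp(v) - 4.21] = (-3.6*exp(v) - 2.09)*exp(v)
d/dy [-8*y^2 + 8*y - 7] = 8 - 16*y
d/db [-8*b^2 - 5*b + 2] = -16*b - 5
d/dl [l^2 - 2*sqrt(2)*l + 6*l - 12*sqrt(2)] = 2*l - 2*sqrt(2) + 6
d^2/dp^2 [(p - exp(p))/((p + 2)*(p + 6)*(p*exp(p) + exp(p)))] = (p^7 + 22*p^6 + 181*p^5 - 12*p^4*exp(p) + 680*p^4 - 144*p^3*exp(p) + 1122*p^3 - 606*p^2*exp(p) + 336*p^2 - 1008*p*exp(p) - 984*p - 584*exp(p) - 768)*exp(-p)/(p^9 + 27*p^8 + 303*p^7 + 1845*p^6 + 6708*p^5 + 15156*p^4 + 21392*p^3 + 18288*p^2 + 8640*p + 1728)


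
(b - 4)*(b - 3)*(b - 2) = b^3 - 9*b^2 + 26*b - 24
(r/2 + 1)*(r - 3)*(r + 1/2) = r^3/2 - r^2/4 - 13*r/4 - 3/2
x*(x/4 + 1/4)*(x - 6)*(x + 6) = x^4/4 + x^3/4 - 9*x^2 - 9*x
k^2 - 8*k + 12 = (k - 6)*(k - 2)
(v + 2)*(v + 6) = v^2 + 8*v + 12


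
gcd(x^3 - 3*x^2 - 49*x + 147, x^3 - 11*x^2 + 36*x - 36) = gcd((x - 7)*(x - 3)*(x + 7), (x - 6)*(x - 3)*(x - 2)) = x - 3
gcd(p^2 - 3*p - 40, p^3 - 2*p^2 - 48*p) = p - 8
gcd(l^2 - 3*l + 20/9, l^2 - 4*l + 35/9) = l - 5/3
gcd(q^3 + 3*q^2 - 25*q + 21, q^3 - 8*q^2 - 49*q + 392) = q + 7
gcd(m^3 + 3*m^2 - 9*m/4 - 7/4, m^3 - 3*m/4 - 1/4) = m^2 - m/2 - 1/2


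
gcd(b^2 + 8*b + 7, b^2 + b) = b + 1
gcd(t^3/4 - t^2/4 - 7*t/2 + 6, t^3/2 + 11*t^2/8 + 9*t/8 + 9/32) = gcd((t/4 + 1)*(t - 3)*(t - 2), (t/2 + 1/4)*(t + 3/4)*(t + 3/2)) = 1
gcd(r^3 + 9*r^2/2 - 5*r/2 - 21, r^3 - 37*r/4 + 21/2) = r^2 + 3*r/2 - 7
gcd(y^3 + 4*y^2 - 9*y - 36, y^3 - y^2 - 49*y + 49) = 1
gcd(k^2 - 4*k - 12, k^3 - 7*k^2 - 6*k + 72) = k - 6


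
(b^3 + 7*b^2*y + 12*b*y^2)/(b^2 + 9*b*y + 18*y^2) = b*(b + 4*y)/(b + 6*y)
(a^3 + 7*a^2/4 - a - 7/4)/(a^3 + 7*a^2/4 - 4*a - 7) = (a^2 - 1)/(a^2 - 4)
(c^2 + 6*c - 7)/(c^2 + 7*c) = (c - 1)/c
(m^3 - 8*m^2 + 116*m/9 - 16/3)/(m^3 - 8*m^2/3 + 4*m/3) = (m^2 - 22*m/3 + 8)/(m*(m - 2))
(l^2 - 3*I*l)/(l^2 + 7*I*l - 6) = l*(l - 3*I)/(l^2 + 7*I*l - 6)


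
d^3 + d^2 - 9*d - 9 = (d - 3)*(d + 1)*(d + 3)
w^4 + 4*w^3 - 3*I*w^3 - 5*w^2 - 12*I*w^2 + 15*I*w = w*(w - 1)*(w + 5)*(w - 3*I)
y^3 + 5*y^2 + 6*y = y*(y + 2)*(y + 3)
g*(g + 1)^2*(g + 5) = g^4 + 7*g^3 + 11*g^2 + 5*g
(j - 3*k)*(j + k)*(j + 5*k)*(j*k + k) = j^4*k + 3*j^3*k^2 + j^3*k - 13*j^2*k^3 + 3*j^2*k^2 - 15*j*k^4 - 13*j*k^3 - 15*k^4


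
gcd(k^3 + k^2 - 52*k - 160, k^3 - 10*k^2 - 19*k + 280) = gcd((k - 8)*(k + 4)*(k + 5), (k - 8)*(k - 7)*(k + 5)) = k^2 - 3*k - 40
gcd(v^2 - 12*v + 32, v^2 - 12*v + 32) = v^2 - 12*v + 32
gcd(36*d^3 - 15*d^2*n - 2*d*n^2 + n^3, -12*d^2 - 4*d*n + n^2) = 1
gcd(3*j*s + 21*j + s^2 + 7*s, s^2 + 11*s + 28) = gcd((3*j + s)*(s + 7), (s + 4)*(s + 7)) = s + 7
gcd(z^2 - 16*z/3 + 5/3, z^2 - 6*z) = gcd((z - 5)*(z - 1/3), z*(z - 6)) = 1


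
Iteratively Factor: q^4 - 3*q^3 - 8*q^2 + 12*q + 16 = (q + 2)*(q^3 - 5*q^2 + 2*q + 8) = (q - 2)*(q + 2)*(q^2 - 3*q - 4) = (q - 4)*(q - 2)*(q + 2)*(q + 1)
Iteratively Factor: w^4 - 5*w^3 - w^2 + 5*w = (w - 1)*(w^3 - 4*w^2 - 5*w) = (w - 5)*(w - 1)*(w^2 + w) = w*(w - 5)*(w - 1)*(w + 1)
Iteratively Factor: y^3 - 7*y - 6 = (y - 3)*(y^2 + 3*y + 2) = (y - 3)*(y + 1)*(y + 2)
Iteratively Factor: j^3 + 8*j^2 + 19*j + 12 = (j + 3)*(j^2 + 5*j + 4) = (j + 3)*(j + 4)*(j + 1)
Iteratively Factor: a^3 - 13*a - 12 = (a - 4)*(a^2 + 4*a + 3) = (a - 4)*(a + 3)*(a + 1)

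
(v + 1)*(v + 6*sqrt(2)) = v^2 + v + 6*sqrt(2)*v + 6*sqrt(2)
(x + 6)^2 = x^2 + 12*x + 36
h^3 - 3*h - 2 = (h - 2)*(h + 1)^2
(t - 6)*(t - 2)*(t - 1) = t^3 - 9*t^2 + 20*t - 12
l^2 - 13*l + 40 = (l - 8)*(l - 5)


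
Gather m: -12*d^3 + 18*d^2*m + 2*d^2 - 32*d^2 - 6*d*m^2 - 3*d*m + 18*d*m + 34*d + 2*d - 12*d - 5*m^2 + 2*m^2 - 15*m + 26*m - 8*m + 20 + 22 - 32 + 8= -12*d^3 - 30*d^2 + 24*d + m^2*(-6*d - 3) + m*(18*d^2 + 15*d + 3) + 18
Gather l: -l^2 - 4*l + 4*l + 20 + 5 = 25 - l^2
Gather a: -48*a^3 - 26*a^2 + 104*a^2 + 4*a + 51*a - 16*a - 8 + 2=-48*a^3 + 78*a^2 + 39*a - 6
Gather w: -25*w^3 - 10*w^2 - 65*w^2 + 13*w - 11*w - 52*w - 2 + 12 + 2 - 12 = -25*w^3 - 75*w^2 - 50*w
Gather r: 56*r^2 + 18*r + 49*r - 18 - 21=56*r^2 + 67*r - 39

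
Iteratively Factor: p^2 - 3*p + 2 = (p - 1)*(p - 2)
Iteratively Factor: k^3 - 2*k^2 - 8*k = (k + 2)*(k^2 - 4*k) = k*(k + 2)*(k - 4)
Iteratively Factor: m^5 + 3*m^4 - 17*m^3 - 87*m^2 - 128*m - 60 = (m - 5)*(m^4 + 8*m^3 + 23*m^2 + 28*m + 12) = (m - 5)*(m + 2)*(m^3 + 6*m^2 + 11*m + 6) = (m - 5)*(m + 1)*(m + 2)*(m^2 + 5*m + 6) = (m - 5)*(m + 1)*(m + 2)*(m + 3)*(m + 2)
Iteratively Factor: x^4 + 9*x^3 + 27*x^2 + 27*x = (x + 3)*(x^3 + 6*x^2 + 9*x) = (x + 3)^2*(x^2 + 3*x) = x*(x + 3)^2*(x + 3)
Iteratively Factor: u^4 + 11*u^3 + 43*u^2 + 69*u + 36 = (u + 4)*(u^3 + 7*u^2 + 15*u + 9) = (u + 3)*(u + 4)*(u^2 + 4*u + 3) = (u + 1)*(u + 3)*(u + 4)*(u + 3)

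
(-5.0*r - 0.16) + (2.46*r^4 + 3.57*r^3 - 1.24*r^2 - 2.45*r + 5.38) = 2.46*r^4 + 3.57*r^3 - 1.24*r^2 - 7.45*r + 5.22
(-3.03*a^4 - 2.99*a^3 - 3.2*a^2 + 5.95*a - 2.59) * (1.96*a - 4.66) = -5.9388*a^5 + 8.2594*a^4 + 7.6614*a^3 + 26.574*a^2 - 32.8034*a + 12.0694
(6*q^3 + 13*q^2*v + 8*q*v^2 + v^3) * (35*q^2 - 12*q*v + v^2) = 210*q^5 + 383*q^4*v + 130*q^3*v^2 - 48*q^2*v^3 - 4*q*v^4 + v^5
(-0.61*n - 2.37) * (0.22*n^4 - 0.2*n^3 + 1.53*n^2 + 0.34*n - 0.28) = -0.1342*n^5 - 0.3994*n^4 - 0.4593*n^3 - 3.8335*n^2 - 0.635*n + 0.6636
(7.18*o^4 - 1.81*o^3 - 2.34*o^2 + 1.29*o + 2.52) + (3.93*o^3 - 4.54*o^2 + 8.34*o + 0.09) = 7.18*o^4 + 2.12*o^3 - 6.88*o^2 + 9.63*o + 2.61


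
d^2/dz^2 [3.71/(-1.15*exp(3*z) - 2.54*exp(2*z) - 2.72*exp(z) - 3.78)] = (-3.71*(3.45*exp(2*z) + 5.08*exp(z) + 2.72)*(6.9*exp(2*z) + 10.16*exp(z) + 5.44)*exp(z) + (38.3985*exp(2*z) + 37.6936*exp(z) + 10.0912)*(1.15*exp(3*z) + 2.54*exp(2*z) + 2.72*exp(z) + 3.78))*exp(z)/(1.15*exp(3*z) + 2.54*exp(2*z) + 2.72*exp(z) + 3.78)^3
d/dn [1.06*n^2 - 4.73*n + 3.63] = 2.12*n - 4.73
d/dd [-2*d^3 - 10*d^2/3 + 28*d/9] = -6*d^2 - 20*d/3 + 28/9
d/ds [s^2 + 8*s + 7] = 2*s + 8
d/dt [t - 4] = 1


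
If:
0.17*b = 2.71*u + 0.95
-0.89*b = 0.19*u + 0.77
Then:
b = -0.78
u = -0.40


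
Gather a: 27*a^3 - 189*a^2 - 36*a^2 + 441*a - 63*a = 27*a^3 - 225*a^2 + 378*a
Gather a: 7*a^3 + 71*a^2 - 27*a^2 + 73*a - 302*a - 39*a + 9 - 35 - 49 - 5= 7*a^3 + 44*a^2 - 268*a - 80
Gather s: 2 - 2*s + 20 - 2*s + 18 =40 - 4*s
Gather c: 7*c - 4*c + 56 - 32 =3*c + 24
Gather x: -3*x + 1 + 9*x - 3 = 6*x - 2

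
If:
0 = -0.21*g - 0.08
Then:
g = -0.38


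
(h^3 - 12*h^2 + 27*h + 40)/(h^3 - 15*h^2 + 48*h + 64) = (h - 5)/(h - 8)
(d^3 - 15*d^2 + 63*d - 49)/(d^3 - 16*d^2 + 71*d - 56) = (d - 7)/(d - 8)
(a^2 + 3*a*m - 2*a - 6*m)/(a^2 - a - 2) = (a + 3*m)/(a + 1)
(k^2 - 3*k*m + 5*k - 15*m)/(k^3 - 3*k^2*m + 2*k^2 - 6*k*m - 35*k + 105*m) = (k + 5)/(k^2 + 2*k - 35)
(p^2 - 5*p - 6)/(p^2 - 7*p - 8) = (p - 6)/(p - 8)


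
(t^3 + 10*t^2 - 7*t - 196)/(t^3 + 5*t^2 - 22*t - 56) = (t + 7)/(t + 2)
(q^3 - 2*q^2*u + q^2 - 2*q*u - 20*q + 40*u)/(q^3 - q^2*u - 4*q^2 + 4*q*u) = (q^2 - 2*q*u + 5*q - 10*u)/(q*(q - u))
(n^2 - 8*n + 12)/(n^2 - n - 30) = (n - 2)/(n + 5)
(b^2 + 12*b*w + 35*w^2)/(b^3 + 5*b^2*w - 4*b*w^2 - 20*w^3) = (-b - 7*w)/(-b^2 + 4*w^2)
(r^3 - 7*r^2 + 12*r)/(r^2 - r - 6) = r*(r - 4)/(r + 2)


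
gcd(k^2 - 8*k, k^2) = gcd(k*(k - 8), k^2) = k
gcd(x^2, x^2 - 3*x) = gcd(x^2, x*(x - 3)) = x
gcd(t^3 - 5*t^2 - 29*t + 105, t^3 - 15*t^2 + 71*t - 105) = t^2 - 10*t + 21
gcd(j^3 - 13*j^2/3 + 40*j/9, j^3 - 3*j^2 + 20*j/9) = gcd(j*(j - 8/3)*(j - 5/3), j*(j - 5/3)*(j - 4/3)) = j^2 - 5*j/3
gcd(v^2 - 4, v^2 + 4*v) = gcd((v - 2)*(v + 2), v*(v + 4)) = 1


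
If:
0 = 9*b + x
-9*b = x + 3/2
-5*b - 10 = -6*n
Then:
No Solution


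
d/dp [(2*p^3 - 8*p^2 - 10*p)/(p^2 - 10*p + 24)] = 2*(p^4 - 20*p^3 + 117*p^2 - 192*p - 120)/(p^4 - 20*p^3 + 148*p^2 - 480*p + 576)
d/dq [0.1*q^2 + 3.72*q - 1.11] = 0.2*q + 3.72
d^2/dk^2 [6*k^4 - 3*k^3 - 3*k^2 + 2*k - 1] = 72*k^2 - 18*k - 6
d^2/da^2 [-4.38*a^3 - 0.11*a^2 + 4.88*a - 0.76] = -26.28*a - 0.22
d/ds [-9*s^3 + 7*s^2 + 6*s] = -27*s^2 + 14*s + 6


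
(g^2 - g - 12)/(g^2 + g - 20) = (g + 3)/(g + 5)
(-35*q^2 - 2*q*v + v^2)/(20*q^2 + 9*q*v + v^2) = (-7*q + v)/(4*q + v)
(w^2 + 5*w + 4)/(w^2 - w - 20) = (w + 1)/(w - 5)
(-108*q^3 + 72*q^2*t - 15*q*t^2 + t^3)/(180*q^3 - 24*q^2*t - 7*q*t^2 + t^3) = (-3*q + t)/(5*q + t)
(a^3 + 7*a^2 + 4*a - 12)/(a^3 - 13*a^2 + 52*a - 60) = (a^3 + 7*a^2 + 4*a - 12)/(a^3 - 13*a^2 + 52*a - 60)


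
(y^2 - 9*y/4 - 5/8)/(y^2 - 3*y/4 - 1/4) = (y - 5/2)/(y - 1)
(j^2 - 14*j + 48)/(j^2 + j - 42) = (j - 8)/(j + 7)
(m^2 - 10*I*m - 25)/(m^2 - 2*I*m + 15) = (m - 5*I)/(m + 3*I)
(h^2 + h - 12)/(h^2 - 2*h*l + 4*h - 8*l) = (h - 3)/(h - 2*l)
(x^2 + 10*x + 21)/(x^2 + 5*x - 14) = (x + 3)/(x - 2)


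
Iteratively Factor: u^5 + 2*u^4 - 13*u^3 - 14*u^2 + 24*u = (u - 3)*(u^4 + 5*u^3 + 2*u^2 - 8*u) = u*(u - 3)*(u^3 + 5*u^2 + 2*u - 8) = u*(u - 3)*(u + 4)*(u^2 + u - 2) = u*(u - 3)*(u - 1)*(u + 4)*(u + 2)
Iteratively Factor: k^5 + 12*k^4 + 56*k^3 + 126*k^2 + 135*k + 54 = (k + 3)*(k^4 + 9*k^3 + 29*k^2 + 39*k + 18) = (k + 2)*(k + 3)*(k^3 + 7*k^2 + 15*k + 9) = (k + 1)*(k + 2)*(k + 3)*(k^2 + 6*k + 9) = (k + 1)*(k + 2)*(k + 3)^2*(k + 3)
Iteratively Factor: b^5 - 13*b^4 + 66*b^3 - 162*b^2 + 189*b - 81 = (b - 1)*(b^4 - 12*b^3 + 54*b^2 - 108*b + 81) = (b - 3)*(b - 1)*(b^3 - 9*b^2 + 27*b - 27) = (b - 3)^2*(b - 1)*(b^2 - 6*b + 9) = (b - 3)^3*(b - 1)*(b - 3)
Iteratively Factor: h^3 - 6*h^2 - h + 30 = (h - 3)*(h^2 - 3*h - 10) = (h - 5)*(h - 3)*(h + 2)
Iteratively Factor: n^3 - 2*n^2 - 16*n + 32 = (n - 2)*(n^2 - 16) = (n - 2)*(n + 4)*(n - 4)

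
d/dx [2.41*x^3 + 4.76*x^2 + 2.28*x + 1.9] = 7.23*x^2 + 9.52*x + 2.28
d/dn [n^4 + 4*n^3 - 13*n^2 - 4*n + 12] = 4*n^3 + 12*n^2 - 26*n - 4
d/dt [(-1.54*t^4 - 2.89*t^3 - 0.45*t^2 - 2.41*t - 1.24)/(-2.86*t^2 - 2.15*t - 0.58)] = (8.8088*t^5 + 18.1984*t^4 + 15.9998*t^3 - 0.8965*t^2 - 6.5708*t - 1.2682)/(8.1796*t^4 + 12.298*t^3 + 7.9401*t^2 + 2.494*t + 0.3364)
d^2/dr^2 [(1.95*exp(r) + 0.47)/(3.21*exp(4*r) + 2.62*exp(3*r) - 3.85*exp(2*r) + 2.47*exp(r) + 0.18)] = (180.836955*exp(8*r) + 257.885622*exp(7*r) + 96.2584320000003*exp(6*r) - 238.823163*exp(5*r) - 102.236944*exp(4*r) + 36.192825*exp(3*r) - 7.295163*exp(2*r) + 3.303293*exp(r) - 0.145782)*exp(r)/(33.076161*exp(12*r) + 80.990226*exp(11*r) - 52.908183*exp(10*r) - 99.937511*exp(9*r) + 193.660233*exp(8*r) - 6.69989999999997*exp(7*r) - 157.444702*exp(6*r) + 155.456835*exp(5*r) - 55.160121*exp(4*r) + 5.053627*exp(3*r) + 2.920266*exp(2*r) + 0.240084*exp(r) + 0.005832)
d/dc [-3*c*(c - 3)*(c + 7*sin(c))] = -21*c^2*cos(c) - 9*c^2 - 42*c*sin(c) + 63*c*cos(c) + 18*c + 63*sin(c)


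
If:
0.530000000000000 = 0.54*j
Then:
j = 0.98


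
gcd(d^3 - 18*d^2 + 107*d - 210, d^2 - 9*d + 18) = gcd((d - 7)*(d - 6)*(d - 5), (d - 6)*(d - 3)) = d - 6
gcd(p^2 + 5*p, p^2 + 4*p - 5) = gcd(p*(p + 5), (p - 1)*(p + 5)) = p + 5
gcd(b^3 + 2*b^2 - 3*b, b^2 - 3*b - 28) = 1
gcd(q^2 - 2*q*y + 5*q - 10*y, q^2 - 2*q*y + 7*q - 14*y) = -q + 2*y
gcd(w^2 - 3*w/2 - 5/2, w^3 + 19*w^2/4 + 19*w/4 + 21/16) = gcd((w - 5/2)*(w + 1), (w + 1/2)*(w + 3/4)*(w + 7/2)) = 1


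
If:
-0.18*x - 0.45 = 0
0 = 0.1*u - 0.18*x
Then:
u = -4.50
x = -2.50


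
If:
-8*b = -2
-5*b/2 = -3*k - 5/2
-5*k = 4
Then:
No Solution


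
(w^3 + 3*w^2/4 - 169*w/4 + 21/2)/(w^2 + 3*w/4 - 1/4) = (w^2 + w - 42)/(w + 1)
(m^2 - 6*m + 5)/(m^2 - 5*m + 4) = (m - 5)/(m - 4)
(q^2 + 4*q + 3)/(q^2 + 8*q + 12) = (q^2 + 4*q + 3)/(q^2 + 8*q + 12)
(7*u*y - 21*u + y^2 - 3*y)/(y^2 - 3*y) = (7*u + y)/y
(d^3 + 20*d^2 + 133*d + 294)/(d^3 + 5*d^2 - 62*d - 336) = (d + 7)/(d - 8)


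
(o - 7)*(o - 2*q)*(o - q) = o^3 - 3*o^2*q - 7*o^2 + 2*o*q^2 + 21*o*q - 14*q^2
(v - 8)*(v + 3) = v^2 - 5*v - 24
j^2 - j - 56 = (j - 8)*(j + 7)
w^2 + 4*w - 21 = (w - 3)*(w + 7)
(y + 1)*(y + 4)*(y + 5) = y^3 + 10*y^2 + 29*y + 20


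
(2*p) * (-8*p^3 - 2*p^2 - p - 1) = -16*p^4 - 4*p^3 - 2*p^2 - 2*p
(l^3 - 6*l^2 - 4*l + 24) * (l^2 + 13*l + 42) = l^5 + 7*l^4 - 40*l^3 - 280*l^2 + 144*l + 1008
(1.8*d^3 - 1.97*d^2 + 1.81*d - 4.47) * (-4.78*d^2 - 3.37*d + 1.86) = -8.604*d^5 + 3.3506*d^4 + 1.3351*d^3 + 11.6027*d^2 + 18.4305*d - 8.3142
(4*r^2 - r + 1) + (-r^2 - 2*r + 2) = 3*r^2 - 3*r + 3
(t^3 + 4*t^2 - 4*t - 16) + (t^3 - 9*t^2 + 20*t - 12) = 2*t^3 - 5*t^2 + 16*t - 28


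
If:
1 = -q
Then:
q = -1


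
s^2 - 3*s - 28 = (s - 7)*(s + 4)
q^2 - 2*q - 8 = (q - 4)*(q + 2)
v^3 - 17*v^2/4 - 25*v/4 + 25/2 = (v - 5)*(v - 5/4)*(v + 2)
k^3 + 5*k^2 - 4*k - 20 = (k - 2)*(k + 2)*(k + 5)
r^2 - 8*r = r*(r - 8)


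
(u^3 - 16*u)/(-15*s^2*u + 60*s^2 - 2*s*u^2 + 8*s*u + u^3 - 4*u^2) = u*(-u - 4)/(15*s^2 + 2*s*u - u^2)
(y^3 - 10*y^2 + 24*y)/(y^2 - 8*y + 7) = y*(y^2 - 10*y + 24)/(y^2 - 8*y + 7)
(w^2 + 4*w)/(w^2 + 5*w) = (w + 4)/(w + 5)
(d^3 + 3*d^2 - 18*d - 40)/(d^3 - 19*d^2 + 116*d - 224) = (d^2 + 7*d + 10)/(d^2 - 15*d + 56)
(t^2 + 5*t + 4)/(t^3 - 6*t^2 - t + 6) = (t + 4)/(t^2 - 7*t + 6)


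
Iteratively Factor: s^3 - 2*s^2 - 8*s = (s)*(s^2 - 2*s - 8) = s*(s + 2)*(s - 4)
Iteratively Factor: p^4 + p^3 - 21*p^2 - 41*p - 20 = (p + 1)*(p^3 - 21*p - 20) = (p + 1)*(p + 4)*(p^2 - 4*p - 5) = (p - 5)*(p + 1)*(p + 4)*(p + 1)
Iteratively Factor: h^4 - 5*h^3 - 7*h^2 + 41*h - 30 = (h - 5)*(h^3 - 7*h + 6) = (h - 5)*(h - 2)*(h^2 + 2*h - 3) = (h - 5)*(h - 2)*(h + 3)*(h - 1)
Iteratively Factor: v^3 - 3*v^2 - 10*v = (v + 2)*(v^2 - 5*v) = (v - 5)*(v + 2)*(v)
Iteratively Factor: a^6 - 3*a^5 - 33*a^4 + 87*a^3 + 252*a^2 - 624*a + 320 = (a + 4)*(a^5 - 7*a^4 - 5*a^3 + 107*a^2 - 176*a + 80) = (a - 5)*(a + 4)*(a^4 - 2*a^3 - 15*a^2 + 32*a - 16) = (a - 5)*(a + 4)^2*(a^3 - 6*a^2 + 9*a - 4) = (a - 5)*(a - 1)*(a + 4)^2*(a^2 - 5*a + 4) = (a - 5)*(a - 1)^2*(a + 4)^2*(a - 4)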